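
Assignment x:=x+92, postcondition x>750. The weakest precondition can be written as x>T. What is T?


Formula: wp(x:=E, P) = P[E/x] (substitute E for x in postcondition)
Step 1: Postcondition: x>750
Step 2: Substitute x+92 for x: x+92>750
Step 3: Solve for x: x > 750-92 = 658

658


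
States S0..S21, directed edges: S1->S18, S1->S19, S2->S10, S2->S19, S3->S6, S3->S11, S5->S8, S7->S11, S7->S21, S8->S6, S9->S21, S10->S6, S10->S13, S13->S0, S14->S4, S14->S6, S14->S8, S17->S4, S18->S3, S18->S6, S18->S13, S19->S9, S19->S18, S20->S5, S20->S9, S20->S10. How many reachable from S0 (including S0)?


BFS from S0:
  layer 0: {S0}
Reachable set: {S0}
Count = 1

1


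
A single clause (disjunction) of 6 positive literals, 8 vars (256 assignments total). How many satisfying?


Step 1: Total=2^8=256
Step 2: Unsat when all 6 false: 2^2=4
Step 3: Sat=256-4=252

252


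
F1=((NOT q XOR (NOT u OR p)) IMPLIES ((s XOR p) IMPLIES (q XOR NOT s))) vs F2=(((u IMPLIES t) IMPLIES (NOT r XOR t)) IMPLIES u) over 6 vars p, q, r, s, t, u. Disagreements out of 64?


F1 = ((NOT q XOR (NOT u OR p)) IMPLIES ((s XOR p) IMPLIES (q XOR NOT s)))
F2 = (((u IMPLIES t) IMPLIES (NOT r XOR t)) IMPLIES u)
Evaluate both on each of 64 rows (bits = p,q,r,s,t,u):
  row 0 [000000]: F1=1 F2=0 (differ) -> 1
  row 1 [000001]: F1=1 F2=1 -> 0
  row 2 [000010]: F1=1 F2=1 -> 0
  row 3 [000011]: F1=1 F2=1 -> 0
  row 4 [000100]: F1=1 F2=0 (differ) -> 1
  (every remaining row is evaluated the same way; all 64 results are listed next)
Full result column, 8 rows per line (p,q,r fixed per line; s,t,u runs 000..111 left to right):
  rows 0-7 [p,q,r=000]: 10001101  (ones: 4)
  rows 8-15 [p,q,r=001]: 00100111  (ones: 4)
  rows 16-23 [p,q,r=010]: 10001000  (ones: 2)
  rows 24-31 [p,q,r=011]: 00100010  (ones: 2)
  rows 32-39 [p,q,r=100]: 10001000  (ones: 2)
  rows 40-47 [p,q,r=101]: 00100010  (ones: 2)
  rows 48-55 [p,q,r=110]: 01111000  (ones: 4)
  rows 56-63 [p,q,r=111]: 11010010  (ones: 4)
Disagreements = 4+4+2+2+2+2+4+4 = 24

24


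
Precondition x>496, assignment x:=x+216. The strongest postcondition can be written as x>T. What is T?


Formula: sp(P, x:=E) = exists old_x. (x = E[old_x/x]) AND P[old_x/x] (old_x is the value of x before the assignment; eliminate old_x by solving x = E[old_x/x] for old_x)
Step 1: Precondition P: x>496, i.e. old_x > 496
Step 2: Assignment gives x = old_x + 216, so old_x = x - 216
Step 3: Substitute into P: x - 216 > 496
Step 4: Simplify: x > 496+216 = 712

712


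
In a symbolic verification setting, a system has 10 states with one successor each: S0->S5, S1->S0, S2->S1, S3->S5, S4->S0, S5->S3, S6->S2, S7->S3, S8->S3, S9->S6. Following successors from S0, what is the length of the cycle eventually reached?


Trace from S0 until a state repeats:
  S0 -> S5 -> S3 -> S5
S5 first seen at step 1, revisited at step 3.
Cycle length = 3 - 1 = 2

2


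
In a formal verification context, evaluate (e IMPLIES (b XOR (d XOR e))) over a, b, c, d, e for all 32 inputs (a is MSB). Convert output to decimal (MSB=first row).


Formula: (e IMPLIES (b XOR (d XOR e))) over a, b, c, d, e (32 rows)
Evaluate each row (bits = a,b,c,d,e, MSB first):
  row 0 [00000]: (0 IMPLIES (0 XOR (0 XOR 0))) -> 1
  row 1 [00001]: (1 IMPLIES (0 XOR (0 XOR 1))) -> 1
  row 2 [00010]: (0 IMPLIES (0 XOR (1 XOR 0))) -> 1
  row 3 [00011]: (1 IMPLIES (0 XOR (1 XOR 1))) -> 0
  row 4 [00100]: (0 IMPLIES (0 XOR (0 XOR 0))) -> 1
  row 5 [00101]: (1 IMPLIES (0 XOR (0 XOR 1))) -> 1
  row 6 [00110]: (0 IMPLIES (0 XOR (1 XOR 0))) -> 1
  row 7 [00111]: (1 IMPLIES (0 XOR (1 XOR 1))) -> 0
  row 8 [01000]: (0 IMPLIES (1 XOR (0 XOR 0))) -> 1
  row 9 [01001]: (1 IMPLIES (1 XOR (0 XOR 1))) -> 0
  row 10 [01010]: (0 IMPLIES (1 XOR (1 XOR 0))) -> 1
  row 11 [01011]: (1 IMPLIES (1 XOR (1 XOR 1))) -> 1
  row 12 [01100]: (0 IMPLIES (1 XOR (0 XOR 0))) -> 1
  row 13 [01101]: (1 IMPLIES (1 XOR (0 XOR 1))) -> 0
  row 14 [01110]: (0 IMPLIES (1 XOR (1 XOR 0))) -> 1
  row 15 [01111]: (1 IMPLIES (1 XOR (1 XOR 1))) -> 1
  row 16 [10000]: (0 IMPLIES (0 XOR (0 XOR 0))) -> 1
  row 17 [10001]: (1 IMPLIES (0 XOR (0 XOR 1))) -> 1
  row 18 [10010]: (0 IMPLIES (0 XOR (1 XOR 0))) -> 1
  row 19 [10011]: (1 IMPLIES (0 XOR (1 XOR 1))) -> 0
  row 20 [10100]: (0 IMPLIES (0 XOR (0 XOR 0))) -> 1
  row 21 [10101]: (1 IMPLIES (0 XOR (0 XOR 1))) -> 1
  row 22 [10110]: (0 IMPLIES (0 XOR (1 XOR 0))) -> 1
  row 23 [10111]: (1 IMPLIES (0 XOR (1 XOR 1))) -> 0
  row 24 [11000]: (0 IMPLIES (1 XOR (0 XOR 0))) -> 1
  row 25 [11001]: (1 IMPLIES (1 XOR (0 XOR 1))) -> 0
  row 26 [11010]: (0 IMPLIES (1 XOR (1 XOR 0))) -> 1
  row 27 [11011]: (1 IMPLIES (1 XOR (1 XOR 1))) -> 1
  row 28 [11100]: (0 IMPLIES (1 XOR (0 XOR 0))) -> 1
  row 29 [11101]: (1 IMPLIES (1 XOR (0 XOR 1))) -> 0
  row 30 [11110]: (0 IMPLIES (1 XOR (1 XOR 0))) -> 1
  row 31 [11111]: (1 IMPLIES (1 XOR (1 XOR 1))) -> 1
Full result column, 4 rows per line (a,b,c fixed per line; d,e runs 00..11 left to right):
  rows 0-3 [a,b,c=000]: 1110  = hex E
  rows 4-7 [a,b,c=001]: 1110  = hex E
  rows 8-11 [a,b,c=010]: 1011  = hex B
  rows 12-15 [a,b,c=011]: 1011  = hex B
  rows 16-19 [a,b,c=100]: 1110  = hex E
  rows 20-23 [a,b,c=101]: 1110  = hex E
  rows 24-27 [a,b,c=110]: 1011  = hex B
  rows 28-31 [a,b,c=111]: 1011  = hex B
Output column (row 0 .. row 31) = 11101110101110111110111010111011
Output column grouped in 4s = 1110 1110 1011 1011 1110 1110 1011 1011 = 0xEEBBEEBB
Convert to decimal digit by digit (value = value*16 + digit):
  E -> 14
  14*16 + 14 (E) = 238
  238*16 + 11 (B) = 3819
  3819*16 + 11 (B) = 61115
  61115*16 + 14 (E) = 977854
  977854*16 + 14 (E) = 15645678
  15645678*16 + 11 (B) = 250330859
  250330859*16 + 11 (B) = 4005293755
Decimal = 4005293755

4005293755


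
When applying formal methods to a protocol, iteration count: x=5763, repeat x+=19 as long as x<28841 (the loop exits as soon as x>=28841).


Step 1: x goes from 5763 toward 28841 by 19; the body runs while x<28841, so iterations = ceil((bound-start)/step)
Step 2: Distance=23078
Step 3: ceil(23078/19)=1215

1215


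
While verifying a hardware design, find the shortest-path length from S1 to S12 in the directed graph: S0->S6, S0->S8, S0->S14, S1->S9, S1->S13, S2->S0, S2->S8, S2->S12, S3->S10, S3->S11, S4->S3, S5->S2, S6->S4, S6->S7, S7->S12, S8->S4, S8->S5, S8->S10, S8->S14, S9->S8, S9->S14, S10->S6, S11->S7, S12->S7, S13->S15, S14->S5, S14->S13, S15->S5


BFS layer-by-layer from S1:
  dist 0: {S1}
  dist 1: {S9, S13}
  dist 2: {S8, S14, S15}
  dist 3: {S4, S5, S10}
  dist 4: {S2, S3, S6}
  dist 5: {S0, S7, S11, S12}
  -> S12 reached at distance 5
Shortest path length = 5

5


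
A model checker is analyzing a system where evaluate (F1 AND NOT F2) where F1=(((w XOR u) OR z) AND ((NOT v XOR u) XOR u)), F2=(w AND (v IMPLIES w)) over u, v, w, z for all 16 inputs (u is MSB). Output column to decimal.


F1 = (((w XOR u) OR z) AND ((NOT v XOR u) XOR u))
F2 = (w AND (v IMPLIES w))
Counterexample to F1=>F2 is where F1=1 and F2=0.
Evaluate each row (bits = u,v,w,z, MSB first):
  row 0 [0000]: F1=0 F2=0 -> F1&~F2 -> 0
  row 1 [0001]: F1=1 F2=0 -> F1&~F2 -> 1
  row 2 [0010]: F1=1 F2=1 -> F1&~F2 -> 0
  row 3 [0011]: F1=1 F2=1 -> F1&~F2 -> 0
  row 4 [0100]: F1=0 F2=0 -> F1&~F2 -> 0
  row 5 [0101]: F1=0 F2=0 -> F1&~F2 -> 0
  row 6 [0110]: F1=0 F2=1 -> F1&~F2 -> 0
  row 7 [0111]: F1=0 F2=1 -> F1&~F2 -> 0
  row 8 [1000]: F1=1 F2=0 -> F1&~F2 -> 1
  row 9 [1001]: F1=1 F2=0 -> F1&~F2 -> 1
  row 10 [1010]: F1=0 F2=1 -> F1&~F2 -> 0
  row 11 [1011]: F1=1 F2=1 -> F1&~F2 -> 0
  row 12 [1100]: F1=0 F2=0 -> F1&~F2 -> 0
  row 13 [1101]: F1=0 F2=0 -> F1&~F2 -> 0
  row 14 [1110]: F1=0 F2=1 -> F1&~F2 -> 0
  row 15 [1111]: F1=0 F2=1 -> F1&~F2 -> 0
Full result column, 4 rows per line (u,v fixed per line; w,z runs 00..11 left to right):
  rows 0-3 [u,v=00]: 0100  = hex 4
  rows 4-7 [u,v=01]: 0000  = hex 0
  rows 8-11 [u,v=10]: 1100  = hex C
  rows 12-15 [u,v=11]: 0000  = hex 0
Counterexample vector (row 0 .. row 15) = 0100000011000000
Output column grouped in 4s = 0100 0000 1100 0000 = 0x40C0
Convert to decimal digit by digit (value = value*16 + digit):
  4 -> 4
  4*16 + 0 = 64
  64*16 + 12 (C) = 1036
  1036*16 + 0 = 16576
Decimal = 16576

16576


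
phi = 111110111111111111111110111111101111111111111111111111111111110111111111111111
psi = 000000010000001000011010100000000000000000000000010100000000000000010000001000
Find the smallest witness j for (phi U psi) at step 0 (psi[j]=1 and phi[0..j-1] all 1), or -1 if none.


(phi U psi) at 0: need smallest j with psi[j]=1 and phi[i]=1 for all i in [0,j).
Scan from step 0:
  step 0: phi=1, psi=0 -> continue
  step 1: phi=1, psi=0 -> continue
  step 2: phi=1, psi=0 -> continue
  step 3: phi=1, psi=0 -> continue
  step 5: phi=0 -> phi-prefix broken from here
  step 7: psi=1 but phi already failed -> not a witness
  step 14: psi=1 but phi already failed -> not a witness
  step 19: psi=1 but phi already failed -> not a witness
  step 20: psi=1 but phi already failed -> not a witness
  step 22: psi=1 but phi already failed -> not a witness
  step 24: psi=1 but phi already failed -> not a witness
  step 49: psi=1 but phi already failed -> not a witness
  step 51: psi=1 but phi already failed -> not a witness
  step 67: psi=1 but phi already failed -> not a witness
  step 74: psi=1 but phi already failed -> not a witness
  end of trace: no witness -> -1
Witness step = -1

-1


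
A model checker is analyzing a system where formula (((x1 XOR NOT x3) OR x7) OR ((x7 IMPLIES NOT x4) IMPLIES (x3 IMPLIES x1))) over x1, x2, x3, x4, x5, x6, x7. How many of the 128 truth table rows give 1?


Formula: (((x1 XOR NOT x3) OR x7) OR ((x7 IMPLIES NOT x4) IMPLIES (x3 IMPLIES x1))) over 7 vars (128 rows)
Evaluate each row (x1, x2, x3, x4, x5, x6, x7 as bits, MSB first):
  row 0 [0000000]: (((0 XOR NOT 0) OR 0) OR ((0 IMPLIES NOT 0) IMPLIES (0 IMPLIES 0))) -> 1
  row 1 [0000001]: (((0 XOR NOT 0) OR 1) OR ((1 IMPLIES NOT 0) IMPLIES (0 IMPLIES 0))) -> 1
  row 2 [0000010]: (((0 XOR NOT 0) OR 0) OR ((0 IMPLIES NOT 0) IMPLIES (0 IMPLIES 0))) -> 1
  row 3 [0000011]: (((0 XOR NOT 0) OR 1) OR ((1 IMPLIES NOT 0) IMPLIES (0 IMPLIES 0))) -> 1
  row 4 [0000100]: (((0 XOR NOT 0) OR 0) OR ((0 IMPLIES NOT 0) IMPLIES (0 IMPLIES 0))) -> 1
  (every remaining row is evaluated the same way; all 128 results are listed next)
Full result column, 8 rows per line (x1,x2,x3,x4 fixed per line; x5,x6,x7 runs 000..111 left to right):
  rows 0-7 [x1,x2,x3,x4=0000]: 11111111  (ones: 8)
  rows 8-15 [x1,x2,x3,x4=0001]: 11111111  (ones: 8)
  rows 16-23 [x1,x2,x3,x4=0010]: 01010101  (ones: 4)
  rows 24-31 [x1,x2,x3,x4=0011]: 01010101  (ones: 4)
  rows 32-39 [x1,x2,x3,x4=0100]: 11111111  (ones: 8)
  rows 40-47 [x1,x2,x3,x4=0101]: 11111111  (ones: 8)
  rows 48-55 [x1,x2,x3,x4=0110]: 01010101  (ones: 4)
  rows 56-63 [x1,x2,x3,x4=0111]: 01010101  (ones: 4)
  rows 64-71 [x1,x2,x3,x4=1000]: 11111111  (ones: 8)
  rows 72-79 [x1,x2,x3,x4=1001]: 11111111  (ones: 8)
  rows 80-87 [x1,x2,x3,x4=1010]: 11111111  (ones: 8)
  rows 88-95 [x1,x2,x3,x4=1011]: 11111111  (ones: 8)
  rows 96-103 [x1,x2,x3,x4=1100]: 11111111  (ones: 8)
  rows 104-111 [x1,x2,x3,x4=1101]: 11111111  (ones: 8)
  rows 112-119 [x1,x2,x3,x4=1110]: 11111111  (ones: 8)
  rows 120-127 [x1,x2,x3,x4=1111]: 11111111  (ones: 8)
Count of 1-rows = 8+8+4+4+8+8+4+4+8+8+8+8+8+8+8+8 = 112

112


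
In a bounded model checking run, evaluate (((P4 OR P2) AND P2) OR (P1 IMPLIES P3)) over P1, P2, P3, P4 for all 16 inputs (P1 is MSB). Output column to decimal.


Formula: (((P4 OR P2) AND P2) OR (P1 IMPLIES P3)) over P1, P2, P3, P4 (16 rows)
Evaluate each row (bits = P1,P2,P3,P4, MSB first):
  row 0 [0000]: (((0 OR 0) AND 0) OR (0 IMPLIES 0)) -> 1
  row 1 [0001]: (((1 OR 0) AND 0) OR (0 IMPLIES 0)) -> 1
  row 2 [0010]: (((0 OR 0) AND 0) OR (0 IMPLIES 1)) -> 1
  row 3 [0011]: (((1 OR 0) AND 0) OR (0 IMPLIES 1)) -> 1
  row 4 [0100]: (((0 OR 1) AND 1) OR (0 IMPLIES 0)) -> 1
  row 5 [0101]: (((1 OR 1) AND 1) OR (0 IMPLIES 0)) -> 1
  row 6 [0110]: (((0 OR 1) AND 1) OR (0 IMPLIES 1)) -> 1
  row 7 [0111]: (((1 OR 1) AND 1) OR (0 IMPLIES 1)) -> 1
  row 8 [1000]: (((0 OR 0) AND 0) OR (1 IMPLIES 0)) -> 0
  row 9 [1001]: (((1 OR 0) AND 0) OR (1 IMPLIES 0)) -> 0
  row 10 [1010]: (((0 OR 0) AND 0) OR (1 IMPLIES 1)) -> 1
  row 11 [1011]: (((1 OR 0) AND 0) OR (1 IMPLIES 1)) -> 1
  row 12 [1100]: (((0 OR 1) AND 1) OR (1 IMPLIES 0)) -> 1
  row 13 [1101]: (((1 OR 1) AND 1) OR (1 IMPLIES 0)) -> 1
  row 14 [1110]: (((0 OR 1) AND 1) OR (1 IMPLIES 1)) -> 1
  row 15 [1111]: (((1 OR 1) AND 1) OR (1 IMPLIES 1)) -> 1
Full result column, 4 rows per line (P1,P2 fixed per line; P3,P4 runs 00..11 left to right):
  rows 0-3 [P1,P2=00]: 1111  = hex F
  rows 4-7 [P1,P2=01]: 1111  = hex F
  rows 8-11 [P1,P2=10]: 0011  = hex 3
  rows 12-15 [P1,P2=11]: 1111  = hex F
Output column (row 0 .. row 15) = 1111111100111111
Output column grouped in 4s = 1111 1111 0011 1111 = 0xFF3F
Convert to decimal digit by digit (value = value*16 + digit):
  F -> 15
  15*16 + 15 (F) = 255
  255*16 + 3 = 4083
  4083*16 + 15 (F) = 65343
Decimal = 65343

65343


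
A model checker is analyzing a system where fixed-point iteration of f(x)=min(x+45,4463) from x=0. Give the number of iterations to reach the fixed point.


Step 1: x=0, cap=4463, increment=45
Step 2: x grows by 45 each step until capped at 4463; fixed point is x=4463
Step 3: iterations = ceil(4463/45) = 100

100


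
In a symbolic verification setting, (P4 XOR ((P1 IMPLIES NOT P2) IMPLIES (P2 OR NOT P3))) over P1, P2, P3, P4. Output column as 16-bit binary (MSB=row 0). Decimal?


Formula: (P4 XOR ((P1 IMPLIES NOT P2) IMPLIES (P2 OR NOT P3))) over P1, P2, P3, P4 (16 rows)
Evaluate each row (bits = P1,P2,P3,P4, MSB first):
  row 0 [0000]: (0 XOR ((0 IMPLIES NOT 0) IMPLIES (0 OR NOT 0))) -> 1
  row 1 [0001]: (1 XOR ((0 IMPLIES NOT 0) IMPLIES (0 OR NOT 0))) -> 0
  row 2 [0010]: (0 XOR ((0 IMPLIES NOT 0) IMPLIES (0 OR NOT 1))) -> 0
  row 3 [0011]: (1 XOR ((0 IMPLIES NOT 0) IMPLIES (0 OR NOT 1))) -> 1
  row 4 [0100]: (0 XOR ((0 IMPLIES NOT 1) IMPLIES (1 OR NOT 0))) -> 1
  row 5 [0101]: (1 XOR ((0 IMPLIES NOT 1) IMPLIES (1 OR NOT 0))) -> 0
  row 6 [0110]: (0 XOR ((0 IMPLIES NOT 1) IMPLIES (1 OR NOT 1))) -> 1
  row 7 [0111]: (1 XOR ((0 IMPLIES NOT 1) IMPLIES (1 OR NOT 1))) -> 0
  row 8 [1000]: (0 XOR ((1 IMPLIES NOT 0) IMPLIES (0 OR NOT 0))) -> 1
  row 9 [1001]: (1 XOR ((1 IMPLIES NOT 0) IMPLIES (0 OR NOT 0))) -> 0
  row 10 [1010]: (0 XOR ((1 IMPLIES NOT 0) IMPLIES (0 OR NOT 1))) -> 0
  row 11 [1011]: (1 XOR ((1 IMPLIES NOT 0) IMPLIES (0 OR NOT 1))) -> 1
  row 12 [1100]: (0 XOR ((1 IMPLIES NOT 1) IMPLIES (1 OR NOT 0))) -> 1
  row 13 [1101]: (1 XOR ((1 IMPLIES NOT 1) IMPLIES (1 OR NOT 0))) -> 0
  row 14 [1110]: (0 XOR ((1 IMPLIES NOT 1) IMPLIES (1 OR NOT 1))) -> 1
  row 15 [1111]: (1 XOR ((1 IMPLIES NOT 1) IMPLIES (1 OR NOT 1))) -> 0
Full result column, 4 rows per line (P1,P2 fixed per line; P3,P4 runs 00..11 left to right):
  rows 0-3 [P1,P2=00]: 1001  = hex 9
  rows 4-7 [P1,P2=01]: 1010  = hex A
  rows 8-11 [P1,P2=10]: 1001  = hex 9
  rows 12-15 [P1,P2=11]: 1010  = hex A
Output column (row 0 .. row 15) = 1001101010011010
Output column grouped in 4s = 1001 1010 1001 1010 = 0x9A9A
Convert to decimal digit by digit (value = value*16 + digit):
  9 -> 9
  9*16 + 10 (A) = 154
  154*16 + 9 = 2473
  2473*16 + 10 (A) = 39578
Decimal = 39578

39578


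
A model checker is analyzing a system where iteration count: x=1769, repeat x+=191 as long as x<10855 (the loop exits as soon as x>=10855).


Step 1: x goes from 1769 toward 10855 by 191; the body runs while x<10855, so iterations = ceil((bound-start)/step)
Step 2: Distance=9086
Step 3: ceil(9086/191)=48

48


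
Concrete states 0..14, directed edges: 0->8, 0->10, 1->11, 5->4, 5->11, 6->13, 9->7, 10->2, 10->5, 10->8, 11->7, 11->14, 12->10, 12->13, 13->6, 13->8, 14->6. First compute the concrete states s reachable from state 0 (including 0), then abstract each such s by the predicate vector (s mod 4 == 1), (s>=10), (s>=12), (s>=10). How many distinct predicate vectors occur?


BFS from 0:
Concrete reachable: {0, 2, 4, 5, 6, 7, 8, 10, 11, 13, 14}
Abstract via predicates (s mod 4 == 1), (s>=10), (s>=12), (s>=10):
  (0,0,0,0) <- {0, 2, 4, 6, 7, 8}
  (0,1,0,1) <- {10, 11}
  (0,1,1,1) <- {14}
  (1,0,0,0) <- {5}
  (1,1,1,1) <- {13}
Distinct abstract states = 5

5


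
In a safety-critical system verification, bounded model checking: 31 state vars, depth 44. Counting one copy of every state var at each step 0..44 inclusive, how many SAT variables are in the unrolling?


BMC unrolls to depth k, creating one copy of each state var for steps 0..k.
Step count = 44 + 1 = 45 (steps 0 through 44)
Vars per step = 31
Total = 31 * 45 = 1395

1395


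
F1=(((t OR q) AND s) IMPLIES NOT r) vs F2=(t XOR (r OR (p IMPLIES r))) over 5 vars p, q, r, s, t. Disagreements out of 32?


F1 = (((t OR q) AND s) IMPLIES NOT r)
F2 = (t XOR (r OR (p IMPLIES r)))
Evaluate both on each of 32 rows (bits = p,q,r,s,t):
  row 0 [00000]: F1=1 F2=1 -> 0
  row 1 [00001]: F1=1 F2=0 (differ) -> 1
  row 2 [00010]: F1=1 F2=1 -> 0
  row 3 [00011]: F1=1 F2=0 (differ) -> 1
  row 4 [00100]: F1=1 F2=1 -> 0
  row 5 [00101]: F1=1 F2=0 (differ) -> 1
  row 6 [00110]: F1=1 F2=1 -> 0
  row 7 [00111]: F1=0 F2=0 -> 0
  row 8 [01000]: F1=1 F2=1 -> 0
  row 9 [01001]: F1=1 F2=0 (differ) -> 1
  row 10 [01010]: F1=1 F2=1 -> 0
  row 11 [01011]: F1=1 F2=0 (differ) -> 1
  row 12 [01100]: F1=1 F2=1 -> 0
  row 13 [01101]: F1=1 F2=0 (differ) -> 1
  row 14 [01110]: F1=0 F2=1 (differ) -> 1
  row 15 [01111]: F1=0 F2=0 -> 0
  row 16 [10000]: F1=1 F2=0 (differ) -> 1
  row 17 [10001]: F1=1 F2=1 -> 0
  row 18 [10010]: F1=1 F2=0 (differ) -> 1
  row 19 [10011]: F1=1 F2=1 -> 0
  row 20 [10100]: F1=1 F2=1 -> 0
  row 21 [10101]: F1=1 F2=0 (differ) -> 1
  row 22 [10110]: F1=1 F2=1 -> 0
  row 23 [10111]: F1=0 F2=0 -> 0
  row 24 [11000]: F1=1 F2=0 (differ) -> 1
  row 25 [11001]: F1=1 F2=1 -> 0
  row 26 [11010]: F1=1 F2=0 (differ) -> 1
  row 27 [11011]: F1=1 F2=1 -> 0
  row 28 [11100]: F1=1 F2=1 -> 0
  row 29 [11101]: F1=1 F2=0 (differ) -> 1
  row 30 [11110]: F1=0 F2=1 (differ) -> 1
  row 31 [11111]: F1=0 F2=0 -> 0
Full result column, 8 rows per line (p,q fixed per line; r,s,t runs 000..111 left to right):
  rows 0-7 [p,q=00]: 01010100  (ones: 3)
  rows 8-15 [p,q=01]: 01010110  (ones: 4)
  rows 16-23 [p,q=10]: 10100100  (ones: 3)
  rows 24-31 [p,q=11]: 10100110  (ones: 4)
Disagreements = 3+4+3+4 = 14

14


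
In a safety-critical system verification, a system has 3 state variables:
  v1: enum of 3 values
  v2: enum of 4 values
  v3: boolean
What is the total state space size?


State space = product of domain sizes of all variables.
Domain sizes:
  v1 (enum of 3 values): 3
  v2 (enum of 4 values): 4
  v3 (boolean): 2
Product = 3 * 4 * 2 = 24

24


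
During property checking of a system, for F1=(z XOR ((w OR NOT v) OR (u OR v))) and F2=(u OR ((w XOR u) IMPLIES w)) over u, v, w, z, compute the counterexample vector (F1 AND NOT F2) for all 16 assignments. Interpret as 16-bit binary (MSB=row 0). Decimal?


F1 = (z XOR ((w OR NOT v) OR (u OR v)))
F2 = (u OR ((w XOR u) IMPLIES w))
Counterexample to F1=>F2 is where F1=1 and F2=0.
Evaluate each row (bits = u,v,w,z, MSB first):
  row 0 [0000]: F1=1 F2=1 -> F1&~F2 -> 0
  row 1 [0001]: F1=0 F2=1 -> F1&~F2 -> 0
  row 2 [0010]: F1=1 F2=1 -> F1&~F2 -> 0
  row 3 [0011]: F1=0 F2=1 -> F1&~F2 -> 0
  row 4 [0100]: F1=1 F2=1 -> F1&~F2 -> 0
  row 5 [0101]: F1=0 F2=1 -> F1&~F2 -> 0
  row 6 [0110]: F1=1 F2=1 -> F1&~F2 -> 0
  row 7 [0111]: F1=0 F2=1 -> F1&~F2 -> 0
  row 8 [1000]: F1=1 F2=1 -> F1&~F2 -> 0
  row 9 [1001]: F1=0 F2=1 -> F1&~F2 -> 0
  row 10 [1010]: F1=1 F2=1 -> F1&~F2 -> 0
  row 11 [1011]: F1=0 F2=1 -> F1&~F2 -> 0
  row 12 [1100]: F1=1 F2=1 -> F1&~F2 -> 0
  row 13 [1101]: F1=0 F2=1 -> F1&~F2 -> 0
  row 14 [1110]: F1=1 F2=1 -> F1&~F2 -> 0
  row 15 [1111]: F1=0 F2=1 -> F1&~F2 -> 0
Full result column, 4 rows per line (u,v fixed per line; w,z runs 00..11 left to right):
  rows 0-3 [u,v=00]: 0000  = hex 0
  rows 4-7 [u,v=01]: 0000  = hex 0
  rows 8-11 [u,v=10]: 0000  = hex 0
  rows 12-15 [u,v=11]: 0000  = hex 0
Counterexample vector (row 0 .. row 15) = 0000000000000000
Output column grouped in 4s = 0000 0000 0000 0000 = 0x0000
Convert to decimal digit by digit (value = value*16 + digit):
  0 -> 0
  0*16 + 0 = 0
  0*16 + 0 = 0
  0*16 + 0 = 0
Decimal = 0

0


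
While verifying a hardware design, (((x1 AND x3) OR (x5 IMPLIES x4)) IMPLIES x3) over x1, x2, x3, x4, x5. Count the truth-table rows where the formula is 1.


Formula: (((x1 AND x3) OR (x5 IMPLIES x4)) IMPLIES x3) over 5 vars (32 rows)
Evaluate each row (x1, x2, x3, x4, x5 as bits, MSB first):
  row 0 [00000]: (((0 AND 0) OR (0 IMPLIES 0)) IMPLIES 0) -> 0
  row 1 [00001]: (((0 AND 0) OR (1 IMPLIES 0)) IMPLIES 0) -> 1
  row 2 [00010]: (((0 AND 0) OR (0 IMPLIES 1)) IMPLIES 0) -> 0
  row 3 [00011]: (((0 AND 0) OR (1 IMPLIES 1)) IMPLIES 0) -> 0
  row 4 [00100]: (((0 AND 1) OR (0 IMPLIES 0)) IMPLIES 1) -> 1
  row 5 [00101]: (((0 AND 1) OR (1 IMPLIES 0)) IMPLIES 1) -> 1
  row 6 [00110]: (((0 AND 1) OR (0 IMPLIES 1)) IMPLIES 1) -> 1
  row 7 [00111]: (((0 AND 1) OR (1 IMPLIES 1)) IMPLIES 1) -> 1
  row 8 [01000]: (((0 AND 0) OR (0 IMPLIES 0)) IMPLIES 0) -> 0
  row 9 [01001]: (((0 AND 0) OR (1 IMPLIES 0)) IMPLIES 0) -> 1
  row 10 [01010]: (((0 AND 0) OR (0 IMPLIES 1)) IMPLIES 0) -> 0
  row 11 [01011]: (((0 AND 0) OR (1 IMPLIES 1)) IMPLIES 0) -> 0
  row 12 [01100]: (((0 AND 1) OR (0 IMPLIES 0)) IMPLIES 1) -> 1
  row 13 [01101]: (((0 AND 1) OR (1 IMPLIES 0)) IMPLIES 1) -> 1
  row 14 [01110]: (((0 AND 1) OR (0 IMPLIES 1)) IMPLIES 1) -> 1
  row 15 [01111]: (((0 AND 1) OR (1 IMPLIES 1)) IMPLIES 1) -> 1
  row 16 [10000]: (((1 AND 0) OR (0 IMPLIES 0)) IMPLIES 0) -> 0
  row 17 [10001]: (((1 AND 0) OR (1 IMPLIES 0)) IMPLIES 0) -> 1
  row 18 [10010]: (((1 AND 0) OR (0 IMPLIES 1)) IMPLIES 0) -> 0
  row 19 [10011]: (((1 AND 0) OR (1 IMPLIES 1)) IMPLIES 0) -> 0
  row 20 [10100]: (((1 AND 1) OR (0 IMPLIES 0)) IMPLIES 1) -> 1
  row 21 [10101]: (((1 AND 1) OR (1 IMPLIES 0)) IMPLIES 1) -> 1
  row 22 [10110]: (((1 AND 1) OR (0 IMPLIES 1)) IMPLIES 1) -> 1
  row 23 [10111]: (((1 AND 1) OR (1 IMPLIES 1)) IMPLIES 1) -> 1
  row 24 [11000]: (((1 AND 0) OR (0 IMPLIES 0)) IMPLIES 0) -> 0
  row 25 [11001]: (((1 AND 0) OR (1 IMPLIES 0)) IMPLIES 0) -> 1
  row 26 [11010]: (((1 AND 0) OR (0 IMPLIES 1)) IMPLIES 0) -> 0
  row 27 [11011]: (((1 AND 0) OR (1 IMPLIES 1)) IMPLIES 0) -> 0
  row 28 [11100]: (((1 AND 1) OR (0 IMPLIES 0)) IMPLIES 1) -> 1
  row 29 [11101]: (((1 AND 1) OR (1 IMPLIES 0)) IMPLIES 1) -> 1
  row 30 [11110]: (((1 AND 1) OR (0 IMPLIES 1)) IMPLIES 1) -> 1
  row 31 [11111]: (((1 AND 1) OR (1 IMPLIES 1)) IMPLIES 1) -> 1
Full result column, 8 rows per line (x1,x2 fixed per line; x3,x4,x5 runs 000..111 left to right):
  rows 0-7 [x1,x2=00]: 01001111  (ones: 5)
  rows 8-15 [x1,x2=01]: 01001111  (ones: 5)
  rows 16-23 [x1,x2=10]: 01001111  (ones: 5)
  rows 24-31 [x1,x2=11]: 01001111  (ones: 5)
Count of 1-rows = 5+5+5+5 = 20

20


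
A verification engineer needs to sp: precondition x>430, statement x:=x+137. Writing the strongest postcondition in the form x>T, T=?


Formula: sp(P, x:=E) = exists old_x. (x = E[old_x/x]) AND P[old_x/x] (old_x is the value of x before the assignment; eliminate old_x by solving x = E[old_x/x] for old_x)
Step 1: Precondition P: x>430, i.e. old_x > 430
Step 2: Assignment gives x = old_x + 137, so old_x = x - 137
Step 3: Substitute into P: x - 137 > 430
Step 4: Simplify: x > 430+137 = 567

567


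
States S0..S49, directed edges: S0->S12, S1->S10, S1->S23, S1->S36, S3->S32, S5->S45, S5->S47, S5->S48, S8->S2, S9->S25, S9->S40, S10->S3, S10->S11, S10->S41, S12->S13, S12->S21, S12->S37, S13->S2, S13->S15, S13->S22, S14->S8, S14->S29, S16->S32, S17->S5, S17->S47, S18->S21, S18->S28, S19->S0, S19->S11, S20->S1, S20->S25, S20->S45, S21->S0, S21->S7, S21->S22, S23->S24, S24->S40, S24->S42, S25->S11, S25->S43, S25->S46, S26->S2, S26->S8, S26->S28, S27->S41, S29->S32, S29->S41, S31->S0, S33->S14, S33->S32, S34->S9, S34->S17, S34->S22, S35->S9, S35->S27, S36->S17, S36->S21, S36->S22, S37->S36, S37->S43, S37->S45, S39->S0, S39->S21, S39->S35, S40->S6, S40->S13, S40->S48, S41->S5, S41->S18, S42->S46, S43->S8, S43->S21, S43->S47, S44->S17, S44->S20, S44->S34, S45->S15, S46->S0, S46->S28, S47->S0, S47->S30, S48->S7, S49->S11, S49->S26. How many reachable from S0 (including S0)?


BFS from S0:
  layer 0: {S0}
  layer 1: {S12}
  layer 2: {S13, S21, S37}
  layer 3: {S2, S7, S15, S22, S36, S43, S45}
  layer 4: {S8, S17, S47}
  layer 5: {S5, S30}
  layer 6: {S48}
Reachable set: {S0, S2, S5, S7, S8, S12, S13, S15, S17, S21, S22, S30, S36, S37, S43, S45, S47, S48}
Count = 18

18


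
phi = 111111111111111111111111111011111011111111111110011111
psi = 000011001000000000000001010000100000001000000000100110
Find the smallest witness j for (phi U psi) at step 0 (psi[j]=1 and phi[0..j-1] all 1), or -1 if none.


(phi U psi) at 0: need smallest j with psi[j]=1 and phi[i]=1 for all i in [0,j).
Scan from step 0:
  step 0: phi=1, psi=0 -> continue
  step 1: phi=1, psi=0 -> continue
  step 2: phi=1, psi=0 -> continue
  step 3: phi=1, psi=0 -> continue
  step 4: psi=1 and phi held for [0,4) -> witness found
Witness step = 4

4


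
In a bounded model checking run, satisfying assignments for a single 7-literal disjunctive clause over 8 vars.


Step 1: Total=2^8=256
Step 2: Unsat when all 7 false: 2^1=2
Step 3: Sat=256-2=254

254


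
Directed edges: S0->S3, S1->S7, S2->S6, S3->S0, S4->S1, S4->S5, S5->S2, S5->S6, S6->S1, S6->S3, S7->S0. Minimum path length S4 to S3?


BFS layer-by-layer from S4:
  dist 0: {S4}
  dist 1: {S1, S5}
  dist 2: {S2, S6, S7}
  dist 3: {S0, S3}
  -> S3 reached at distance 3
Shortest path length = 3

3


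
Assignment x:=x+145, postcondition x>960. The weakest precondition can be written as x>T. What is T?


Formula: wp(x:=E, P) = P[E/x] (substitute E for x in postcondition)
Step 1: Postcondition: x>960
Step 2: Substitute x+145 for x: x+145>960
Step 3: Solve for x: x > 960-145 = 815

815


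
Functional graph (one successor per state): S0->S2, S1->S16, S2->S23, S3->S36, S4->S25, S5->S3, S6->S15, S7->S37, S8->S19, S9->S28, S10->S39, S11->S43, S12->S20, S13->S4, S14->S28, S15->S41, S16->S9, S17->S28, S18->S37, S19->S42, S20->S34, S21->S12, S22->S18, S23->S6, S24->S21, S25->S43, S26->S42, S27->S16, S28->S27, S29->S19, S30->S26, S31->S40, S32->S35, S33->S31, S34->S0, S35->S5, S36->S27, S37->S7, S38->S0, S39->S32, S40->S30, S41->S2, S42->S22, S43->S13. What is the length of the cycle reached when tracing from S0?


Trace from S0 until a state repeats:
  S0 -> S2 -> S23 -> S6 -> S15 -> S41 -> S2
S2 first seen at step 1, revisited at step 6.
Cycle length = 6 - 1 = 5

5


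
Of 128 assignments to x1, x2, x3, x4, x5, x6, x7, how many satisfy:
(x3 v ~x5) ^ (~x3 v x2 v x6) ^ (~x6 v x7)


CNF with 3 clauses over 7 vars (128 assignments).
An assignment satisfies CNF iff every clause has >=1 true literal.
Check each row (bits = x1,x2,x3,x4,x5,x6,x7; clause T/F shown):
  row 0 [0000000]: clauses=TTT -> 1
  row 1 [0000001]: clauses=TTT -> 1
  row 2 [0000010]: clauses=TTF -> 0
  row 3 [0000011]: clauses=TTT -> 1
  row 4 [0000100]: clauses=FTT -> 0
  (every remaining row is evaluated the same way; all 128 results are listed next)
Full result column, 8 rows per line (x1,x2,x3,x4 fixed per line; x5,x6,x7 runs 000..111 left to right):
  rows 0-7 [x1,x2,x3,x4=0000]: 11010000  (ones: 3)
  rows 8-15 [x1,x2,x3,x4=0001]: 11010000  (ones: 3)
  rows 16-23 [x1,x2,x3,x4=0010]: 00010001  (ones: 2)
  rows 24-31 [x1,x2,x3,x4=0011]: 00010001  (ones: 2)
  rows 32-39 [x1,x2,x3,x4=0100]: 11010000  (ones: 3)
  rows 40-47 [x1,x2,x3,x4=0101]: 11010000  (ones: 3)
  rows 48-55 [x1,x2,x3,x4=0110]: 11011101  (ones: 6)
  rows 56-63 [x1,x2,x3,x4=0111]: 11011101  (ones: 6)
  rows 64-71 [x1,x2,x3,x4=1000]: 11010000  (ones: 3)
  rows 72-79 [x1,x2,x3,x4=1001]: 11010000  (ones: 3)
  rows 80-87 [x1,x2,x3,x4=1010]: 00010001  (ones: 2)
  rows 88-95 [x1,x2,x3,x4=1011]: 00010001  (ones: 2)
  rows 96-103 [x1,x2,x3,x4=1100]: 11010000  (ones: 3)
  rows 104-111 [x1,x2,x3,x4=1101]: 11010000  (ones: 3)
  rows 112-119 [x1,x2,x3,x4=1110]: 11011101  (ones: 6)
  rows 120-127 [x1,x2,x3,x4=1111]: 11011101  (ones: 6)
Satisfying assignments = 3+3+2+2+3+3+6+6+3+3+2+2+3+3+6+6 = 56

56


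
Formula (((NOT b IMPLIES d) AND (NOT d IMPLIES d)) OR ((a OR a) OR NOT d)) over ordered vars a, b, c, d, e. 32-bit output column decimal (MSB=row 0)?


Formula: (((NOT b IMPLIES d) AND (NOT d IMPLIES d)) OR ((a OR a) OR NOT d)) over a, b, c, d, e (32 rows)
Evaluate each row (bits = a,b,c,d,e, MSB first):
  row 0 [00000]: (((NOT 0 IMPLIES 0) AND (NOT 0 IMPLIES 0)) OR ((0 OR 0) OR NOT 0)) -> 1
  row 1 [00001]: (((NOT 0 IMPLIES 0) AND (NOT 0 IMPLIES 0)) OR ((0 OR 0) OR NOT 0)) -> 1
  row 2 [00010]: (((NOT 0 IMPLIES 1) AND (NOT 1 IMPLIES 1)) OR ((0 OR 0) OR NOT 1)) -> 1
  row 3 [00011]: (((NOT 0 IMPLIES 1) AND (NOT 1 IMPLIES 1)) OR ((0 OR 0) OR NOT 1)) -> 1
  row 4 [00100]: (((NOT 0 IMPLIES 0) AND (NOT 0 IMPLIES 0)) OR ((0 OR 0) OR NOT 0)) -> 1
  row 5 [00101]: (((NOT 0 IMPLIES 0) AND (NOT 0 IMPLIES 0)) OR ((0 OR 0) OR NOT 0)) -> 1
  row 6 [00110]: (((NOT 0 IMPLIES 1) AND (NOT 1 IMPLIES 1)) OR ((0 OR 0) OR NOT 1)) -> 1
  row 7 [00111]: (((NOT 0 IMPLIES 1) AND (NOT 1 IMPLIES 1)) OR ((0 OR 0) OR NOT 1)) -> 1
  row 8 [01000]: (((NOT 1 IMPLIES 0) AND (NOT 0 IMPLIES 0)) OR ((0 OR 0) OR NOT 0)) -> 1
  row 9 [01001]: (((NOT 1 IMPLIES 0) AND (NOT 0 IMPLIES 0)) OR ((0 OR 0) OR NOT 0)) -> 1
  row 10 [01010]: (((NOT 1 IMPLIES 1) AND (NOT 1 IMPLIES 1)) OR ((0 OR 0) OR NOT 1)) -> 1
  row 11 [01011]: (((NOT 1 IMPLIES 1) AND (NOT 1 IMPLIES 1)) OR ((0 OR 0) OR NOT 1)) -> 1
  row 12 [01100]: (((NOT 1 IMPLIES 0) AND (NOT 0 IMPLIES 0)) OR ((0 OR 0) OR NOT 0)) -> 1
  row 13 [01101]: (((NOT 1 IMPLIES 0) AND (NOT 0 IMPLIES 0)) OR ((0 OR 0) OR NOT 0)) -> 1
  row 14 [01110]: (((NOT 1 IMPLIES 1) AND (NOT 1 IMPLIES 1)) OR ((0 OR 0) OR NOT 1)) -> 1
  row 15 [01111]: (((NOT 1 IMPLIES 1) AND (NOT 1 IMPLIES 1)) OR ((0 OR 0) OR NOT 1)) -> 1
  row 16 [10000]: (((NOT 0 IMPLIES 0) AND (NOT 0 IMPLIES 0)) OR ((1 OR 1) OR NOT 0)) -> 1
  row 17 [10001]: (((NOT 0 IMPLIES 0) AND (NOT 0 IMPLIES 0)) OR ((1 OR 1) OR NOT 0)) -> 1
  row 18 [10010]: (((NOT 0 IMPLIES 1) AND (NOT 1 IMPLIES 1)) OR ((1 OR 1) OR NOT 1)) -> 1
  row 19 [10011]: (((NOT 0 IMPLIES 1) AND (NOT 1 IMPLIES 1)) OR ((1 OR 1) OR NOT 1)) -> 1
  row 20 [10100]: (((NOT 0 IMPLIES 0) AND (NOT 0 IMPLIES 0)) OR ((1 OR 1) OR NOT 0)) -> 1
  row 21 [10101]: (((NOT 0 IMPLIES 0) AND (NOT 0 IMPLIES 0)) OR ((1 OR 1) OR NOT 0)) -> 1
  row 22 [10110]: (((NOT 0 IMPLIES 1) AND (NOT 1 IMPLIES 1)) OR ((1 OR 1) OR NOT 1)) -> 1
  row 23 [10111]: (((NOT 0 IMPLIES 1) AND (NOT 1 IMPLIES 1)) OR ((1 OR 1) OR NOT 1)) -> 1
  row 24 [11000]: (((NOT 1 IMPLIES 0) AND (NOT 0 IMPLIES 0)) OR ((1 OR 1) OR NOT 0)) -> 1
  row 25 [11001]: (((NOT 1 IMPLIES 0) AND (NOT 0 IMPLIES 0)) OR ((1 OR 1) OR NOT 0)) -> 1
  row 26 [11010]: (((NOT 1 IMPLIES 1) AND (NOT 1 IMPLIES 1)) OR ((1 OR 1) OR NOT 1)) -> 1
  row 27 [11011]: (((NOT 1 IMPLIES 1) AND (NOT 1 IMPLIES 1)) OR ((1 OR 1) OR NOT 1)) -> 1
  row 28 [11100]: (((NOT 1 IMPLIES 0) AND (NOT 0 IMPLIES 0)) OR ((1 OR 1) OR NOT 0)) -> 1
  row 29 [11101]: (((NOT 1 IMPLIES 0) AND (NOT 0 IMPLIES 0)) OR ((1 OR 1) OR NOT 0)) -> 1
  row 30 [11110]: (((NOT 1 IMPLIES 1) AND (NOT 1 IMPLIES 1)) OR ((1 OR 1) OR NOT 1)) -> 1
  row 31 [11111]: (((NOT 1 IMPLIES 1) AND (NOT 1 IMPLIES 1)) OR ((1 OR 1) OR NOT 1)) -> 1
Full result column, 4 rows per line (a,b,c fixed per line; d,e runs 00..11 left to right):
  rows 0-3 [a,b,c=000]: 1111  = hex F
  rows 4-7 [a,b,c=001]: 1111  = hex F
  rows 8-11 [a,b,c=010]: 1111  = hex F
  rows 12-15 [a,b,c=011]: 1111  = hex F
  rows 16-19 [a,b,c=100]: 1111  = hex F
  rows 20-23 [a,b,c=101]: 1111  = hex F
  rows 24-27 [a,b,c=110]: 1111  = hex F
  rows 28-31 [a,b,c=111]: 1111  = hex F
Output column (row 0 .. row 31) = 11111111111111111111111111111111
Output column grouped in 4s = 1111 1111 1111 1111 1111 1111 1111 1111 = 0xFFFFFFFF
Convert to decimal digit by digit (value = value*16 + digit):
  F -> 15
  15*16 + 15 (F) = 255
  255*16 + 15 (F) = 4095
  4095*16 + 15 (F) = 65535
  65535*16 + 15 (F) = 1048575
  1048575*16 + 15 (F) = 16777215
  16777215*16 + 15 (F) = 268435455
  268435455*16 + 15 (F) = 4294967295
Decimal = 4294967295

4294967295


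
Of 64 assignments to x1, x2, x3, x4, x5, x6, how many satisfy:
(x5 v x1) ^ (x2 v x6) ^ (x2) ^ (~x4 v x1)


CNF with 4 clauses over 6 vars (64 assignments).
An assignment satisfies CNF iff every clause has >=1 true literal.
Check each row (bits = x1,x2,x3,x4,x5,x6; clause T/F shown):
  row 0 [000000]: clauses=FFFT -> 0
  row 1 [000001]: clauses=FTFT -> 0
  row 2 [000010]: clauses=TFFT -> 0
  row 3 [000011]: clauses=TTFT -> 0
  row 4 [000100]: clauses=FFFF -> 0
  (every remaining row is evaluated the same way; all 64 results are listed next)
Full result column, 8 rows per line (x1,x2,x3 fixed per line; x4,x5,x6 runs 000..111 left to right):
  rows 0-7 [x1,x2,x3=000]: 00000000  (ones: 0)
  rows 8-15 [x1,x2,x3=001]: 00000000  (ones: 0)
  rows 16-23 [x1,x2,x3=010]: 00110000  (ones: 2)
  rows 24-31 [x1,x2,x3=011]: 00110000  (ones: 2)
  rows 32-39 [x1,x2,x3=100]: 00000000  (ones: 0)
  rows 40-47 [x1,x2,x3=101]: 00000000  (ones: 0)
  rows 48-55 [x1,x2,x3=110]: 11111111  (ones: 8)
  rows 56-63 [x1,x2,x3=111]: 11111111  (ones: 8)
Satisfying assignments = 0+0+2+2+0+0+8+8 = 20

20


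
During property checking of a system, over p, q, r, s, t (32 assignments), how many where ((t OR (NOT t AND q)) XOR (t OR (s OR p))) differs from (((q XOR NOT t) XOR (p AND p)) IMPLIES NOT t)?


F1 = ((t OR (NOT t AND q)) XOR (t OR (s OR p)))
F2 = (((q XOR NOT t) XOR (p AND p)) IMPLIES NOT t)
Evaluate both on each of 32 rows (bits = p,q,r,s,t):
  row 0 [00000]: F1=0 F2=1 (differ) -> 1
  row 1 [00001]: F1=0 F2=1 (differ) -> 1
  row 2 [00010]: F1=1 F2=1 -> 0
  row 3 [00011]: F1=0 F2=1 (differ) -> 1
  row 4 [00100]: F1=0 F2=1 (differ) -> 1
  row 5 [00101]: F1=0 F2=1 (differ) -> 1
  row 6 [00110]: F1=1 F2=1 -> 0
  row 7 [00111]: F1=0 F2=1 (differ) -> 1
  row 8 [01000]: F1=1 F2=1 -> 0
  row 9 [01001]: F1=0 F2=0 -> 0
  row 10 [01010]: F1=0 F2=1 (differ) -> 1
  row 11 [01011]: F1=0 F2=0 -> 0
  row 12 [01100]: F1=1 F2=1 -> 0
  row 13 [01101]: F1=0 F2=0 -> 0
  row 14 [01110]: F1=0 F2=1 (differ) -> 1
  row 15 [01111]: F1=0 F2=0 -> 0
  row 16 [10000]: F1=1 F2=1 -> 0
  row 17 [10001]: F1=0 F2=0 -> 0
  row 18 [10010]: F1=1 F2=1 -> 0
  row 19 [10011]: F1=0 F2=0 -> 0
  row 20 [10100]: F1=1 F2=1 -> 0
  row 21 [10101]: F1=0 F2=0 -> 0
  row 22 [10110]: F1=1 F2=1 -> 0
  row 23 [10111]: F1=0 F2=0 -> 0
  row 24 [11000]: F1=0 F2=1 (differ) -> 1
  row 25 [11001]: F1=0 F2=1 (differ) -> 1
  row 26 [11010]: F1=0 F2=1 (differ) -> 1
  row 27 [11011]: F1=0 F2=1 (differ) -> 1
  row 28 [11100]: F1=0 F2=1 (differ) -> 1
  row 29 [11101]: F1=0 F2=1 (differ) -> 1
  row 30 [11110]: F1=0 F2=1 (differ) -> 1
  row 31 [11111]: F1=0 F2=1 (differ) -> 1
Full result column, 8 rows per line (p,q fixed per line; r,s,t runs 000..111 left to right):
  rows 0-7 [p,q=00]: 11011101  (ones: 6)
  rows 8-15 [p,q=01]: 00100010  (ones: 2)
  rows 16-23 [p,q=10]: 00000000  (ones: 0)
  rows 24-31 [p,q=11]: 11111111  (ones: 8)
Disagreements = 6+2+0+8 = 16

16


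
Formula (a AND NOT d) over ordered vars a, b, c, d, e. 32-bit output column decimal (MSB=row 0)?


Formula: (a AND NOT d) over a, b, c, d, e (32 rows)
Evaluate each row (bits = a,b,c,d,e, MSB first):
  row 0 [00000]: (0 AND NOT 0) -> 0
  row 1 [00001]: (0 AND NOT 0) -> 0
  row 2 [00010]: (0 AND NOT 1) -> 0
  row 3 [00011]: (0 AND NOT 1) -> 0
  row 4 [00100]: (0 AND NOT 0) -> 0
  row 5 [00101]: (0 AND NOT 0) -> 0
  row 6 [00110]: (0 AND NOT 1) -> 0
  row 7 [00111]: (0 AND NOT 1) -> 0
  row 8 [01000]: (0 AND NOT 0) -> 0
  row 9 [01001]: (0 AND NOT 0) -> 0
  row 10 [01010]: (0 AND NOT 1) -> 0
  row 11 [01011]: (0 AND NOT 1) -> 0
  row 12 [01100]: (0 AND NOT 0) -> 0
  row 13 [01101]: (0 AND NOT 0) -> 0
  row 14 [01110]: (0 AND NOT 1) -> 0
  row 15 [01111]: (0 AND NOT 1) -> 0
  row 16 [10000]: (1 AND NOT 0) -> 1
  row 17 [10001]: (1 AND NOT 0) -> 1
  row 18 [10010]: (1 AND NOT 1) -> 0
  row 19 [10011]: (1 AND NOT 1) -> 0
  row 20 [10100]: (1 AND NOT 0) -> 1
  row 21 [10101]: (1 AND NOT 0) -> 1
  row 22 [10110]: (1 AND NOT 1) -> 0
  row 23 [10111]: (1 AND NOT 1) -> 0
  row 24 [11000]: (1 AND NOT 0) -> 1
  row 25 [11001]: (1 AND NOT 0) -> 1
  row 26 [11010]: (1 AND NOT 1) -> 0
  row 27 [11011]: (1 AND NOT 1) -> 0
  row 28 [11100]: (1 AND NOT 0) -> 1
  row 29 [11101]: (1 AND NOT 0) -> 1
  row 30 [11110]: (1 AND NOT 1) -> 0
  row 31 [11111]: (1 AND NOT 1) -> 0
Full result column, 4 rows per line (a,b,c fixed per line; d,e runs 00..11 left to right):
  rows 0-3 [a,b,c=000]: 0000  = hex 0
  rows 4-7 [a,b,c=001]: 0000  = hex 0
  rows 8-11 [a,b,c=010]: 0000  = hex 0
  rows 12-15 [a,b,c=011]: 0000  = hex 0
  rows 16-19 [a,b,c=100]: 1100  = hex C
  rows 20-23 [a,b,c=101]: 1100  = hex C
  rows 24-27 [a,b,c=110]: 1100  = hex C
  rows 28-31 [a,b,c=111]: 1100  = hex C
Output column (row 0 .. row 31) = 00000000000000001100110011001100
Output column grouped in 4s = 0000 0000 0000 0000 1100 1100 1100 1100 = 0x0000CCCC
Convert to decimal digit by digit (value = value*16 + digit):
  0 -> 0
  0*16 + 0 = 0
  0*16 + 0 = 0
  0*16 + 0 = 0
  0*16 + 12 (C) = 12
  12*16 + 12 (C) = 204
  204*16 + 12 (C) = 3276
  3276*16 + 12 (C) = 52428
Decimal = 52428

52428


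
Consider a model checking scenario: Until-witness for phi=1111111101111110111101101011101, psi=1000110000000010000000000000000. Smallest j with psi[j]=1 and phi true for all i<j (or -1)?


(phi U psi) at 0: need smallest j with psi[j]=1 and phi[i]=1 for all i in [0,j).
Scan from step 0:
  step 0: psi=1 and phi held for [0,0) -> witness found
Witness step = 0

0


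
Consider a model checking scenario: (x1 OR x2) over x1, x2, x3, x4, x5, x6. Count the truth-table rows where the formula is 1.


Formula: (x1 OR x2) over 6 vars (64 rows)
Evaluate each row (x1, x2, x3, x4, x5, x6 as bits, MSB first):
  row 0 [000000]: (0 OR 0) -> 0
  row 1 [000001]: (0 OR 0) -> 0
  row 2 [000010]: (0 OR 0) -> 0
  row 3 [000011]: (0 OR 0) -> 0
  row 4 [000100]: (0 OR 0) -> 0
  (every remaining row is evaluated the same way; all 64 results are listed next)
Full result column, 8 rows per line (x1,x2,x3 fixed per line; x4,x5,x6 runs 000..111 left to right):
  rows 0-7 [x1,x2,x3=000]: 00000000  (ones: 0)
  rows 8-15 [x1,x2,x3=001]: 00000000  (ones: 0)
  rows 16-23 [x1,x2,x3=010]: 11111111  (ones: 8)
  rows 24-31 [x1,x2,x3=011]: 11111111  (ones: 8)
  rows 32-39 [x1,x2,x3=100]: 11111111  (ones: 8)
  rows 40-47 [x1,x2,x3=101]: 11111111  (ones: 8)
  rows 48-55 [x1,x2,x3=110]: 11111111  (ones: 8)
  rows 56-63 [x1,x2,x3=111]: 11111111  (ones: 8)
Count of 1-rows = 0+0+8+8+8+8+8+8 = 48

48


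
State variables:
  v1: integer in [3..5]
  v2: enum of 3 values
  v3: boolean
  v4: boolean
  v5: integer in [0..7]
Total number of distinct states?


State space = product of domain sizes of all variables.
Domain sizes:
  v1 (integer in [3..5]): 3
  v2 (enum of 3 values): 3
  v3 (boolean): 2
  v4 (boolean): 2
  v5 (integer in [0..7]): 8
Product = 3 * 3 * 2 * 2 * 8 = 288

288


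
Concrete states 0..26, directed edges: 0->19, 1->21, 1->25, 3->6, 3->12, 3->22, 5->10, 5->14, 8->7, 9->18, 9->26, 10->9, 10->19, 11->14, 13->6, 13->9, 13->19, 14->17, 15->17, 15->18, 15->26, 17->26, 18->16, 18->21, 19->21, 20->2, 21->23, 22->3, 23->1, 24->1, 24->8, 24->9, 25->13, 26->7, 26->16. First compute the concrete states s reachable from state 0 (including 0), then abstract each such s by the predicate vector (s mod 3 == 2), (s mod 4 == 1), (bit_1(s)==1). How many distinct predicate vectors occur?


BFS from 0:
Concrete reachable: {0, 1, 6, 7, 9, 13, 16, 18, 19, 21, 23, 25, 26}
Abstract via predicates (s mod 3 == 2), (s mod 4 == 1), (bit_1(s)==1):
  (0,0,0) <- {0, 16}
  (0,0,1) <- {6, 7, 18, 19}
  (0,1,0) <- {1, 9, 13, 21, 25}
  (1,0,1) <- {23, 26}
Distinct abstract states = 4

4


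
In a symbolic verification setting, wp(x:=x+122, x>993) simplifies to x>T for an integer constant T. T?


Formula: wp(x:=E, P) = P[E/x] (substitute E for x in postcondition)
Step 1: Postcondition: x>993
Step 2: Substitute x+122 for x: x+122>993
Step 3: Solve for x: x > 993-122 = 871

871


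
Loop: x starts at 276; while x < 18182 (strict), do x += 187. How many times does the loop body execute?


Step 1: x goes from 276 toward 18182 by 187; the body runs while x<18182, so iterations = ceil((bound-start)/step)
Step 2: Distance=17906
Step 3: ceil(17906/187)=96

96
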